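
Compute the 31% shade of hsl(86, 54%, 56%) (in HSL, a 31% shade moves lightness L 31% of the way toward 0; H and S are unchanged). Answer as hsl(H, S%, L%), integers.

hsl(86, 54%, 39%)

L moves 31% from 56 toward 0: 56 − 17.36 = 38.64 → 39.
H and S are unchanged.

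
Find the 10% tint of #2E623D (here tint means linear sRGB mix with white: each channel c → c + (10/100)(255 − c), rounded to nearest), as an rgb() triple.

#2E623D is rgb(46, 98, 61).
Lerp each channel 10% toward 255:
  R: 46 + 0.1×(255−46) = 46 + 20.9 = 66.9 → 67
  G: 98 + 0.1×(255−98) = 98 + 15.7 = 113.7 → 114
  B: 61 + 19.4 = 80.4 → 80

rgb(67, 114, 80)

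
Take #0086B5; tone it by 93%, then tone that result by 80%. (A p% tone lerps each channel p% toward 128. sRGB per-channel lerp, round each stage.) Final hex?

#0086B5 is rgb(0, 134, 181).
A 93% tone moves each channel 93% toward 128:
  R: 0 + 0.93×(128−0) = 0 + 119.04 = 119.04 → 119
  G: 134 + 0.93×(128−134) = 134 − 5.58 = 128.42 → 128
  B: 181 + 0.93×(128−181) = 181 − 49.29 = 131.71 → 132
After the tone: rgb(119, 128, 132) = #778084.
Per channel, c → c + 0.8(128 − c):
  R: 119 + 7.2 = 126.2 → 126
  G: 128 + 0 = 128 → 128
  B: 132 − 3.2 = 128.8 → 129
rgb(126, 128, 129) = #7E8081.

#7E8081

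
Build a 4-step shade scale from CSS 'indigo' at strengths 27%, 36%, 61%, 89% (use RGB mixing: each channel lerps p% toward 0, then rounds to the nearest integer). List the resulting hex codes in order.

CSS indigo is rgb(75, 0, 130).
27%: (75 − 20.25 = 54.75→55, 0→0, 130 − 35.1 = 94.9→95) → #37005f
36%: (75 − 27 = 48→48, 0→0, 130 − 46.8 = 83.2→83) → #300053
61%: (75 − 45.75 = 29.25→29, 0→0, 130 − 79.3 = 50.7→51) → #1d0033
89%: (75 − 66.75 = 8.25→8, 0→0, 130 − 115.7 = 14.3→14) → #08000e

#37005f, #300053, #1d0033, #08000e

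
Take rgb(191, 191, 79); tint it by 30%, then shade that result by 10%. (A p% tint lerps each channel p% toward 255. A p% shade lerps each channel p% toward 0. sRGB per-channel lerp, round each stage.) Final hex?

Lerp each channel 30% toward 255:
  R: 191 + 19.2 = 210.2 → 210
  G: 191 + 0.3×(255−191) = 191 + 19.2 = 210.2 → 210
  B: 79 + 0.3×(255−79) = 79 + 52.8 = 131.8 → 132
After the tint: rgb(210, 210, 132) = #d2d284.
Per channel, c → c + 0.1(0 − c):
  R: 210 − 21 = 189 → 189
  G: 210 − 21 = 189 → 189
  B: 132 − 13.2 = 118.8 → 119
rgb(189, 189, 119) = #bdbd77.

#bdbd77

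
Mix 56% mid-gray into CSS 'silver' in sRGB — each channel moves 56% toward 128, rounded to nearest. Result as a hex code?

CSS silver is rgb(192, 192, 192).
A 56% tone moves each channel 56% toward 128:
  R: 192 − 35.84 = 156.16 → 156
  G: 192 − 35.84 = 156.16 → 156
  B: 192 + 0.56×(128−192) = 192 − 35.84 = 156.16 → 156
rgb(156, 156, 156) = #9c9c9c.

#9c9c9c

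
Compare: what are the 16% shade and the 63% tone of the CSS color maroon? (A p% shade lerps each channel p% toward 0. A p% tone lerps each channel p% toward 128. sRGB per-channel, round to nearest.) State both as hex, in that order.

CSS maroon is rgb(128, 0, 0).
16% shade:
  R: 128 + 0.16×(0−128) = 128 − 20.48 = 107.52 → 108
  G: 0 + 0.16×(0−0) = 0 + 0 = 0 → 0
  B: 0 + 0.16×(0−0) = 0 + 0 = 0 → 0
  → #6c0000
63% tone:
  R: 128 + 0 = 128 → 128
  G: 0 + 0.63×(128−0) = 0 + 80.64 = 80.64 → 81
  B: 0 + 0.63×(128−0) = 0 + 80.64 = 80.64 → 81
  → #805151

#6c0000, #805151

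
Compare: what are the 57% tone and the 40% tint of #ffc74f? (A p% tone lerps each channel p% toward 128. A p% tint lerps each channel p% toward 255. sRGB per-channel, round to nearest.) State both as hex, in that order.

#b79f6b, #ffdd95

#ffc74f is rgb(255, 199, 79).
57% tone:
  R: 255 + 0.57×(128−255) = 255 − 72.39 = 182.61 → 183
  G: 199 + 0.57×(128−199) = 199 − 40.47 = 158.53 → 159
  B: 79 + 27.93 = 106.93 → 107
  → #b79f6b
40% tint:
  R: 255 + 0 = 255 → 255
  G: 199 + 0.4×(255−199) = 199 + 22.4 = 221.4 → 221
  B: 79 + 0.4×(255−79) = 79 + 70.4 = 149.4 → 149
  → #ffdd95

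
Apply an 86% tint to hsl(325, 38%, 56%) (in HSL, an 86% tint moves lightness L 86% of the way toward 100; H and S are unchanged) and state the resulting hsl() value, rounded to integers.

L moves 86% from 56 toward 100: 56 + 37.84 = 93.84 → 94.
H and S are unchanged.

hsl(325, 38%, 94%)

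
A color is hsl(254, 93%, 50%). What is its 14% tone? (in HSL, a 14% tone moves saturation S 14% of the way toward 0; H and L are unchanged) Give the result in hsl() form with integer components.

hsl(254, 80%, 50%)

S moves 14% from 93 toward 0: 93 − 13.02 = 79.98 → 80.
H and L are unchanged.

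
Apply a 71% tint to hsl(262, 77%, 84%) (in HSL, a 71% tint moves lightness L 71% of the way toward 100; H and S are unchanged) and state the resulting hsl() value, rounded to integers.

L moves 71% from 84 toward 100: 84 + 11.36 = 95.36 → 95.
H and S are unchanged.

hsl(262, 77%, 95%)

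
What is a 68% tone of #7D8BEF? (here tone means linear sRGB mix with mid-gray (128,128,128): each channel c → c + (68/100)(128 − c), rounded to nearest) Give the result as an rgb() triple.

rgb(127, 132, 164)

#7D8BEF is rgb(125, 139, 239).
Per channel, c → c + 0.68(128 − c):
  R: 125 + 0.68×(128−125) = 125 + 2.04 = 127.04 → 127
  G: 139 + 0.68×(128−139) = 139 − 7.48 = 131.52 → 132
  B: 239 − 75.48 = 163.52 → 164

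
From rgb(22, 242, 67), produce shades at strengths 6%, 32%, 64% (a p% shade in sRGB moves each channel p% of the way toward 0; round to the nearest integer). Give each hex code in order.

6%: (22 − 1.32 = 20.68→21, 242 − 14.52 = 227.48→227, 67 − 4.02 = 62.98→63) → #15E33F
32%: (22 − 7.04 = 14.96→15, 242 − 77.44 = 164.56→165, 67 − 21.44 = 45.56→46) → #0FA52E
64%: (22 − 14.08 = 7.92→8, 242 − 154.88 = 87.12→87, 67 − 42.88 = 24.12→24) → #085718

#15E33F, #0FA52E, #085718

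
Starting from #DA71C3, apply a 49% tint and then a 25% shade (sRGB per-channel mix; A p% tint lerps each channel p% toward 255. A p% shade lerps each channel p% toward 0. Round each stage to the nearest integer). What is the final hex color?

#B189A8

#DA71C3 is rgb(218, 113, 195).
Per channel, c → c + 0.49(255 − c):
  R: 218 + 0.49×(255−218) = 218 + 18.13 = 236.13 → 236
  G: 113 + 0.49×(255−113) = 113 + 69.58 = 182.58 → 183
  B: 195 + 29.4 = 224.4 → 224
After the tint: rgb(236, 183, 224) = #ECB7E0.
Lerp each channel 25% toward 0:
  R: 236 − 59 = 177 → 177
  G: 183 − 45.75 = 137.25 → 137
  B: 224 + 0.25×(0−224) = 224 − 56 = 168 → 168
rgb(177, 137, 168) = #B189A8.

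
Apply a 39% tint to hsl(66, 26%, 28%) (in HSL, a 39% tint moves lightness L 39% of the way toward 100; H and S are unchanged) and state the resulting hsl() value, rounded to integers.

L moves 39% from 28 toward 100: 28 + 28.08 = 56.08 → 56.
H and S are unchanged.

hsl(66, 26%, 56%)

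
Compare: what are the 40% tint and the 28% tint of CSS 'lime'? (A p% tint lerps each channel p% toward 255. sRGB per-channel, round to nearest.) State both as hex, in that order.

CSS lime is rgb(0, 255, 0).
40% tint:
  R: 0 + 0.4×(255−0) = 0 + 102 = 102 → 102
  G: 255 + 0 = 255 → 255
  B: 0 + 0.4×(255−0) = 0 + 102 = 102 → 102
  → #66FF66
28% tint:
  R: 0 + 0.28×(255−0) = 0 + 71.4 = 71.4 → 71
  G: 255 + 0.28×(255−255) = 255 + 0 = 255 → 255
  B: 0 + 0.28×(255−0) = 0 + 71.4 = 71.4 → 71
  → #47FF47

#66FF66, #47FF47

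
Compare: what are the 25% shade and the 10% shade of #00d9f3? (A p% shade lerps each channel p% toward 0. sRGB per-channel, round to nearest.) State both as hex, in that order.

#00d9f3 is rgb(0, 217, 243).
25% shade:
  R: 0 + 0.25×(0−0) = 0 + 0 = 0 → 0
  G: 217 + 0.25×(0−217) = 217 − 54.25 = 162.75 → 163
  B: 243 + 0.25×(0−243) = 243 − 60.75 = 182.25 → 182
  → #00a3b6
10% shade:
  R: 0 + 0.1×(0−0) = 0 + 0 = 0 → 0
  G: 217 − 21.7 = 195.3 → 195
  B: 243 − 24.3 = 218.7 → 219
  → #00c3db

#00a3b6, #00c3db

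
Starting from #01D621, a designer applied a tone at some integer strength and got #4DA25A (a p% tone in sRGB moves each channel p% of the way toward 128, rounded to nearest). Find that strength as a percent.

60%

#01D621 is rgb(1, 214, 33); #4DA25A is rgb(77, 162, 90).
On the R channel (widest range): 77 ≈ 1 + (p/100)(128 − 1), so p ≈ 100×(77 − 1)/(128 − 1) = 7600/127 = 59.84.
p = 60 reproduces all three channels after rounding.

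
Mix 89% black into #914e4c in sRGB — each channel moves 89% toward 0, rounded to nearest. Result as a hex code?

#914e4c is rgb(145, 78, 76).
Lerp each channel 89% toward 0:
  R: 145 + 0.89×(0−145) = 145 − 129.05 = 15.95 → 16
  G: 78 + 0.89×(0−78) = 78 − 69.42 = 8.58 → 9
  B: 76 + 0.89×(0−76) = 76 − 67.64 = 8.36 → 8
rgb(16, 9, 8) = #100908.

#100908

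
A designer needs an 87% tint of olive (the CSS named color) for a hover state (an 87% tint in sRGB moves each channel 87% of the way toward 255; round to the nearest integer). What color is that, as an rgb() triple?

CSS olive is rgb(128, 128, 0).
Per channel, c → c + 0.87(255 − c):
  R: 128 + 0.87×(255−128) = 128 + 110.49 = 238.49 → 238
  G: 128 + 0.87×(255−128) = 128 + 110.49 = 238.49 → 238
  B: 0 + 0.87×(255−0) = 0 + 221.85 = 221.85 → 222

rgb(238, 238, 222)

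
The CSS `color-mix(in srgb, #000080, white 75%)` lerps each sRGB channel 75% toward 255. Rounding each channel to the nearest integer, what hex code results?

#000080 is rgb(0, 0, 128).
Per channel, c → c + 0.75(255 − c):
  R: 0 + 0.75×(255−0) = 0 + 191.25 = 191.25 → 191
  G: 0 + 191.25 = 191.25 → 191
  B: 128 + 95.25 = 223.25 → 223
rgb(191, 191, 223) = #bfbfdf.

#bfbfdf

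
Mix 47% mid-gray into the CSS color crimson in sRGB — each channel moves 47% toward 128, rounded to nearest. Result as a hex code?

CSS crimson is rgb(220, 20, 60).
Per channel, c → c + 0.47(128 − c):
  R: 220 + 0.47×(128−220) = 220 − 43.24 = 176.76 → 177
  G: 20 + 50.76 = 70.76 → 71
  B: 60 + 0.47×(128−60) = 60 + 31.96 = 91.96 → 92
rgb(177, 71, 92) = #B1475C.

#B1475C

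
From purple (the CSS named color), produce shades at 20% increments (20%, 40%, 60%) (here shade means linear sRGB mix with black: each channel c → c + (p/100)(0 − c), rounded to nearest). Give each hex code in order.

#660066, #4D004D, #330033

CSS purple is rgb(128, 0, 128).
20%: (128 − 25.6 = 102.4→102, 0→0, 128 − 25.6 = 102.4→102) → #660066
40%: (128 − 51.2 = 76.8→77, 0→0, 128 − 51.2 = 76.8→77) → #4D004D
60%: (128 − 76.8 = 51.2→51, 0→0, 128 − 76.8 = 51.2→51) → #330033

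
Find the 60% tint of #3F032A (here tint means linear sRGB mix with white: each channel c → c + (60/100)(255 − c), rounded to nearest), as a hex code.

#B29AAA

#3F032A is rgb(63, 3, 42).
A 60% tint moves each channel 60% toward 255:
  R: 63 + 115.2 = 178.2 → 178
  G: 3 + 151.2 = 154.2 → 154
  B: 42 + 127.8 = 169.8 → 170
rgb(178, 154, 170) = #B29AAA.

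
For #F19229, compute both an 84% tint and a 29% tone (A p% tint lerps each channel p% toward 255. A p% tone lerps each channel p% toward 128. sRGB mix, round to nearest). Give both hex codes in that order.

#FDEEDD, #D08D42

#F19229 is rgb(241, 146, 41).
84% tint:
  R: 241 + 0.84×(255−241) = 241 + 11.76 = 252.76 → 253
  G: 146 + 0.84×(255−146) = 146 + 91.56 = 237.56 → 238
  B: 41 + 179.76 = 220.76 → 221
  → #FDEEDD
29% tone:
  R: 241 + 0.29×(128−241) = 241 − 32.77 = 208.23 → 208
  G: 146 + 0.29×(128−146) = 146 − 5.22 = 140.78 → 141
  B: 41 + 0.29×(128−41) = 41 + 25.23 = 66.23 → 66
  → #D08D42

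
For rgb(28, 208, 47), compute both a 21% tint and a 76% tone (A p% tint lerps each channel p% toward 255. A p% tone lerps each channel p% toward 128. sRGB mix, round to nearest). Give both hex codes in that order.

#4cda5b, #68936d

21% tint:
  R: 28 + 47.67 = 75.67 → 76
  G: 208 + 0.21×(255−208) = 208 + 9.87 = 217.87 → 218
  B: 47 + 43.68 = 90.68 → 91
  → #4cda5b
76% tone:
  R: 28 + 0.76×(128−28) = 28 + 76 = 104 → 104
  G: 208 − 60.8 = 147.2 → 147
  B: 47 + 0.76×(128−47) = 47 + 61.56 = 108.56 → 109
  → #68936d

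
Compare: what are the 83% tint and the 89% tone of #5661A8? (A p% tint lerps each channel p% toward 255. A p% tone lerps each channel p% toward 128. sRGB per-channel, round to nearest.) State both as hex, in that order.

#E2E4F0, #7B7D84

#5661A8 is rgb(86, 97, 168).
83% tint:
  R: 86 + 0.83×(255−86) = 86 + 140.27 = 226.27 → 226
  G: 97 + 0.83×(255−97) = 97 + 131.14 = 228.14 → 228
  B: 168 + 72.21 = 240.21 → 240
  → #E2E4F0
89% tone:
  R: 86 + 37.38 = 123.38 → 123
  G: 97 + 0.89×(128−97) = 97 + 27.59 = 124.59 → 125
  B: 168 + 0.89×(128−168) = 168 − 35.6 = 132.4 → 132
  → #7B7D84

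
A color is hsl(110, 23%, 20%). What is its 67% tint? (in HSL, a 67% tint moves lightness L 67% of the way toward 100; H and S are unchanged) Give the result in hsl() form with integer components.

L moves 67% from 20 toward 100: 20 + 53.6 = 73.6 → 74.
H and S are unchanged.

hsl(110, 23%, 74%)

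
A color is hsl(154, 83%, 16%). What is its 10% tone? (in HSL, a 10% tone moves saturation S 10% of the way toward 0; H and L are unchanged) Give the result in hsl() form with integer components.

S moves 10% from 83 toward 0: 83 − 8.3 = 74.7 → 75.
H and L are unchanged.

hsl(154, 75%, 16%)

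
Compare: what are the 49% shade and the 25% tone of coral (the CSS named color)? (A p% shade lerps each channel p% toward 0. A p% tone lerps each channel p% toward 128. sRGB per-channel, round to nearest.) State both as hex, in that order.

#824129, #df7f5c

CSS coral is rgb(255, 127, 80).
49% shade:
  R: 255 − 124.95 = 130.05 → 130
  G: 127 − 62.23 = 64.77 → 65
  B: 80 − 39.2 = 40.8 → 41
  → #824129
25% tone:
  R: 255 + 0.25×(128−255) = 255 − 31.75 = 223.25 → 223
  G: 127 + 0.25×(128−127) = 127 + 0.25 = 127.25 → 127
  B: 80 + 0.25×(128−80) = 80 + 12 = 92 → 92
  → #df7f5c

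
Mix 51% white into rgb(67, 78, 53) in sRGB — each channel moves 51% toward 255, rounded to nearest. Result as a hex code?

Per channel, c → c + 0.51(255 − c):
  R: 67 + 0.51×(255−67) = 67 + 95.88 = 162.88 → 163
  G: 78 + 90.27 = 168.27 → 168
  B: 53 + 103.02 = 156.02 → 156
rgb(163, 168, 156) = #a3a89c.

#a3a89c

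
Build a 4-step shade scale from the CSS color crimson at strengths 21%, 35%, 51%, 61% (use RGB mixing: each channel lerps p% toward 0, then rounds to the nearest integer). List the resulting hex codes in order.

#AE102F, #8F0D27, #6C0A1D, #560817

CSS crimson is rgb(220, 20, 60).
21%: (220 − 46.2 = 173.8→174, 20 − 4.2 = 15.8→16, 60 − 12.6 = 47.4→47) → #AE102F
35%: (220 − 77 = 143→143, 20 − 7 = 13→13, 60 − 21 = 39→39) → #8F0D27
51%: (220 − 112.2 = 107.8→108, 20 − 10.2 = 9.8→10, 60 − 30.6 = 29.4→29) → #6C0A1D
61%: (220 − 134.2 = 85.8→86, 20 − 12.2 = 7.8→8, 60 − 36.6 = 23.4→23) → #560817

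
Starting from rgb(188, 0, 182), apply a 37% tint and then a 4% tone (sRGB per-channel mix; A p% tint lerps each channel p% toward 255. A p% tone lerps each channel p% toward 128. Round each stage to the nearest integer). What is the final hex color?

Per channel, c → c + 0.37(255 − c):
  R: 188 + 24.79 = 212.79 → 213
  G: 0 + 94.35 = 94.35 → 94
  B: 182 + 0.37×(255−182) = 182 + 27.01 = 209.01 → 209
After the tint: rgb(213, 94, 209) = #d55ed1.
Per channel, c → c + 0.04(128 − c):
  R: 213 + 0.04×(128−213) = 213 − 3.4 = 209.6 → 210
  G: 94 + 0.04×(128−94) = 94 + 1.36 = 95.36 → 95
  B: 209 + 0.04×(128−209) = 209 − 3.24 = 205.76 → 206
rgb(210, 95, 206) = #d25fce.

#d25fce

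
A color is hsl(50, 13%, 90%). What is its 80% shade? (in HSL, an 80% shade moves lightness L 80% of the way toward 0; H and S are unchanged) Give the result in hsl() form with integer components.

hsl(50, 13%, 18%)

L moves 80% from 90 toward 0: 90 − 72 = 18 → 18.
H and S are unchanged.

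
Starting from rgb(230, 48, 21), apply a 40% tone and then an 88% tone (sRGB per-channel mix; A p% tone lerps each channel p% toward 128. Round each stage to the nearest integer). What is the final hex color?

Lerp each channel 40% toward 128:
  R: 230 − 40.8 = 189.2 → 189
  G: 48 + 32 = 80 → 80
  B: 21 + 0.4×(128−21) = 21 + 42.8 = 63.8 → 64
After the tone: rgb(189, 80, 64) = #BD5040.
An 88% tone moves each channel 88% toward 128:
  R: 189 + 0.88×(128−189) = 189 − 53.68 = 135.32 → 135
  G: 80 + 42.24 = 122.24 → 122
  B: 64 + 0.88×(128−64) = 64 + 56.32 = 120.32 → 120
rgb(135, 122, 120) = #877A78.

#877A78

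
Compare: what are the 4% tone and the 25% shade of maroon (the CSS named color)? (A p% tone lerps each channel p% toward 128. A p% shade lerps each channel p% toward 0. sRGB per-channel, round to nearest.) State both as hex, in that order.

#800505, #600000

CSS maroon is rgb(128, 0, 0).
4% tone:
  R: 128 + 0.04×(128−128) = 128 + 0 = 128 → 128
  G: 0 + 0.04×(128−0) = 0 + 5.12 = 5.12 → 5
  B: 0 + 5.12 = 5.12 → 5
  → #800505
25% shade:
  R: 128 + 0.25×(0−128) = 128 − 32 = 96 → 96
  G: 0 + 0.25×(0−0) = 0 + 0 = 0 → 0
  B: 0 + 0 = 0 → 0
  → #600000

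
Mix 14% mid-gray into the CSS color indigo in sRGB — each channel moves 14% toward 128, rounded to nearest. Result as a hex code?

CSS indigo is rgb(75, 0, 130).
A 14% tone moves each channel 14% toward 128:
  R: 75 + 0.14×(128−75) = 75 + 7.42 = 82.42 → 82
  G: 0 + 17.92 = 17.92 → 18
  B: 130 + 0.14×(128−130) = 130 − 0.28 = 129.72 → 130
rgb(82, 18, 130) = #521282.

#521282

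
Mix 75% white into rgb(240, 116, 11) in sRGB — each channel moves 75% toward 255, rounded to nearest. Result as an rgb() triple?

A 75% tint moves each channel 75% toward 255:
  R: 240 + 11.25 = 251.25 → 251
  G: 116 + 0.75×(255−116) = 116 + 104.25 = 220.25 → 220
  B: 11 + 0.75×(255−11) = 11 + 183 = 194 → 194

rgb(251, 220, 194)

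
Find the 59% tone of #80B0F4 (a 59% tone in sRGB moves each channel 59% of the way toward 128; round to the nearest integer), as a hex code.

#80B0F4 is rgb(128, 176, 244).
A 59% tone moves each channel 59% toward 128:
  R: 128 + 0.59×(128−128) = 128 + 0 = 128 → 128
  G: 176 − 28.32 = 147.68 → 148
  B: 244 + 0.59×(128−244) = 244 − 68.44 = 175.56 → 176
rgb(128, 148, 176) = #8094B0.

#8094B0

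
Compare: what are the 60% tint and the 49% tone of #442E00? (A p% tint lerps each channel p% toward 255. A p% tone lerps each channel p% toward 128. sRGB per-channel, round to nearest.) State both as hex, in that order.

#B4AB99, #61563F

#442E00 is rgb(68, 46, 0).
60% tint:
  R: 68 + 0.6×(255−68) = 68 + 112.2 = 180.2 → 180
  G: 46 + 0.6×(255−46) = 46 + 125.4 = 171.4 → 171
  B: 0 + 0.6×(255−0) = 0 + 153 = 153 → 153
  → #B4AB99
49% tone:
  R: 68 + 0.49×(128−68) = 68 + 29.4 = 97.4 → 97
  G: 46 + 0.49×(128−46) = 46 + 40.18 = 86.18 → 86
  B: 0 + 0.49×(128−0) = 0 + 62.72 = 62.72 → 63
  → #61563F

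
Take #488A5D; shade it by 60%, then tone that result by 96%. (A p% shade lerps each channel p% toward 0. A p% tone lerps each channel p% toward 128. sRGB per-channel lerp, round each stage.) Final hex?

#7C7D7C

#488A5D is rgb(72, 138, 93).
Lerp each channel 60% toward 0:
  R: 72 − 43.2 = 28.8 → 29
  G: 138 + 0.6×(0−138) = 138 − 82.8 = 55.2 → 55
  B: 93 − 55.8 = 37.2 → 37
After the shade: rgb(29, 55, 37) = #1D3725.
Lerp each channel 96% toward 128:
  R: 29 + 0.96×(128−29) = 29 + 95.04 = 124.04 → 124
  G: 55 + 70.08 = 125.08 → 125
  B: 37 + 0.96×(128−37) = 37 + 87.36 = 124.36 → 124
rgb(124, 125, 124) = #7C7D7C.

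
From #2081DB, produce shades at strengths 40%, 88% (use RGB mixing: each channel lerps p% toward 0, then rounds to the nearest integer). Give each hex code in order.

#2081DB is rgb(32, 129, 219).
40%: (32 − 12.8 = 19.2→19, 129 − 51.6 = 77.4→77, 219 − 87.6 = 131.4→131) → #134D83
88%: (32 − 28.16 = 3.84→4, 129 − 113.52 = 15.48→15, 219 − 192.72 = 26.28→26) → #040F1A

#134D83, #040F1A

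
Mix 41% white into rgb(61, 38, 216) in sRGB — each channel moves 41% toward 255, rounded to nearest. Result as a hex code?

Per channel, c → c + 0.41(255 − c):
  R: 61 + 0.41×(255−61) = 61 + 79.54 = 140.54 → 141
  G: 38 + 0.41×(255−38) = 38 + 88.97 = 126.97 → 127
  B: 216 + 15.99 = 231.99 → 232
rgb(141, 127, 232) = #8d7fe8.

#8d7fe8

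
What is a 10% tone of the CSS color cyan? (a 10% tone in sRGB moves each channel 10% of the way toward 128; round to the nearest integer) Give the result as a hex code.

#0DF2F2

CSS cyan is rgb(0, 255, 255).
Lerp each channel 10% toward 128:
  R: 0 + 0.1×(128−0) = 0 + 12.8 = 12.8 → 13
  G: 255 + 0.1×(128−255) = 255 − 12.7 = 242.3 → 242
  B: 255 − 12.7 = 242.3 → 242
rgb(13, 242, 242) = #0DF2F2.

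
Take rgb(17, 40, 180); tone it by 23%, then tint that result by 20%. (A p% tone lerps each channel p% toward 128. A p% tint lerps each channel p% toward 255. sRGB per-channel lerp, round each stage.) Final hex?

Lerp each channel 23% toward 128:
  R: 17 + 25.53 = 42.53 → 43
  G: 40 + 20.24 = 60.24 → 60
  B: 180 + 0.23×(128−180) = 180 − 11.96 = 168.04 → 168
After the tone: rgb(43, 60, 168) = #2B3CA8.
A 20% tint moves each channel 20% toward 255:
  R: 43 + 42.4 = 85.4 → 85
  G: 60 + 0.2×(255−60) = 60 + 39 = 99 → 99
  B: 168 + 0.2×(255−168) = 168 + 17.4 = 185.4 → 185
rgb(85, 99, 185) = #5563B9.

#5563B9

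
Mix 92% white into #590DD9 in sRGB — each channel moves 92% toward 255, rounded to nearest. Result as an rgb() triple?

rgb(242, 236, 252)

#590DD9 is rgb(89, 13, 217).
Lerp each channel 92% toward 255:
  R: 89 + 0.92×(255−89) = 89 + 152.72 = 241.72 → 242
  G: 13 + 0.92×(255−13) = 13 + 222.64 = 235.64 → 236
  B: 217 + 34.96 = 251.96 → 252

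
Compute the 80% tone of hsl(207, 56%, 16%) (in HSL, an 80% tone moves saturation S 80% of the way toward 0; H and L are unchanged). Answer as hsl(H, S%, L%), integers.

hsl(207, 11%, 16%)

S moves 80% from 56 toward 0: 56 − 44.8 = 11.2 → 11.
H and L are unchanged.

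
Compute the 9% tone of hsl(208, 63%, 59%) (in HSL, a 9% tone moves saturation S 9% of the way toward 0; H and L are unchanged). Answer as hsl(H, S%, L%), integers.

S moves 9% from 63 toward 0: 63 − 5.67 = 57.33 → 57.
H and L are unchanged.

hsl(208, 57%, 59%)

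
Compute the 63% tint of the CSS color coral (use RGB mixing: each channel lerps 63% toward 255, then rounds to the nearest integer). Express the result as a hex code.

CSS coral is rgb(255, 127, 80).
A 63% tint moves each channel 63% toward 255:
  R: 255 + 0.63×(255−255) = 255 + 0 = 255 → 255
  G: 127 + 80.64 = 207.64 → 208
  B: 80 + 110.25 = 190.25 → 190
rgb(255, 208, 190) = #ffd0be.

#ffd0be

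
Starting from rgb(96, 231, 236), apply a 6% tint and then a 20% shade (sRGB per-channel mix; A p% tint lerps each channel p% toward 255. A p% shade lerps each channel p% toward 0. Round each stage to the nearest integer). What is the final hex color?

Per channel, c → c + 0.06(255 − c):
  R: 96 + 0.06×(255−96) = 96 + 9.54 = 105.54 → 106
  G: 231 + 0.06×(255−231) = 231 + 1.44 = 232.44 → 232
  B: 236 + 1.14 = 237.14 → 237
After the tint: rgb(106, 232, 237) = #6AE8ED.
Lerp each channel 20% toward 0:
  R: 106 + 0.2×(0−106) = 106 − 21.2 = 84.8 → 85
  G: 232 − 46.4 = 185.6 → 186
  B: 237 + 0.2×(0−237) = 237 − 47.4 = 189.6 → 190
rgb(85, 186, 190) = #55BABE.

#55BABE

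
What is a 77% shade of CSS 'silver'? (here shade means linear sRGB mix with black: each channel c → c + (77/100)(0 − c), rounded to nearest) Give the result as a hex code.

#2c2c2c

CSS silver is rgb(192, 192, 192).
Lerp each channel 77% toward 0:
  R: 192 + 0.77×(0−192) = 192 − 147.84 = 44.16 → 44
  G: 192 + 0.77×(0−192) = 192 − 147.84 = 44.16 → 44
  B: 192 + 0.77×(0−192) = 192 − 147.84 = 44.16 → 44
rgb(44, 44, 44) = #2c2c2c.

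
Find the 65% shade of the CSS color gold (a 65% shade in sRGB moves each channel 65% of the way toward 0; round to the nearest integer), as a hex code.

#594b00

CSS gold is rgb(255, 215, 0).
Lerp each channel 65% toward 0:
  R: 255 + 0.65×(0−255) = 255 − 165.75 = 89.25 → 89
  G: 215 + 0.65×(0−215) = 215 − 139.75 = 75.25 → 75
  B: 0 + 0.65×(0−0) = 0 + 0 = 0 → 0
rgb(89, 75, 0) = #594b00.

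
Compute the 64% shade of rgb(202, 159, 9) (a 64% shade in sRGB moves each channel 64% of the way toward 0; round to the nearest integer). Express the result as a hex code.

#493903

A 64% shade moves each channel 64% toward 0:
  R: 202 + 0.64×(0−202) = 202 − 129.28 = 72.72 → 73
  G: 159 + 0.64×(0−159) = 159 − 101.76 = 57.24 → 57
  B: 9 − 5.76 = 3.24 → 3
rgb(73, 57, 3) = #493903.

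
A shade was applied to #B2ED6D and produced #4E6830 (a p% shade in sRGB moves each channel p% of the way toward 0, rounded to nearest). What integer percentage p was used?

56%

#B2ED6D is rgb(178, 237, 109); #4E6830 is rgb(78, 104, 48).
On the G channel (widest range): 104 ≈ 237 + (p/100)(0 − 237), so p ≈ 100×(104 − 237)/(0 − 237) = -13300/-237 = 56.12.
p = 56 reproduces all three channels after rounding.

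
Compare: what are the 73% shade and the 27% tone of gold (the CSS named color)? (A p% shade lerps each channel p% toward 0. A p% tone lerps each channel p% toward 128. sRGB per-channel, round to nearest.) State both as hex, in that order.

#453a00, #ddc023

CSS gold is rgb(255, 215, 0).
73% shade:
  R: 255 + 0.73×(0−255) = 255 − 186.15 = 68.85 → 69
  G: 215 − 156.95 = 58.05 → 58
  B: 0 + 0.73×(0−0) = 0 + 0 = 0 → 0
  → #453a00
27% tone:
  R: 255 − 34.29 = 220.71 → 221
  G: 215 + 0.27×(128−215) = 215 − 23.49 = 191.51 → 192
  B: 0 + 0.27×(128−0) = 0 + 34.56 = 34.56 → 35
  → #ddc023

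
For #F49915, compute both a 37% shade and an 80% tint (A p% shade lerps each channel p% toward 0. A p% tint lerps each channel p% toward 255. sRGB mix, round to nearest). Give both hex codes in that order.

#9A600D, #FDEBD0

#F49915 is rgb(244, 153, 21).
37% shade:
  R: 244 + 0.37×(0−244) = 244 − 90.28 = 153.72 → 154
  G: 153 + 0.37×(0−153) = 153 − 56.61 = 96.39 → 96
  B: 21 − 7.77 = 13.23 → 13
  → #9A600D
80% tint:
  R: 244 + 0.8×(255−244) = 244 + 8.8 = 252.8 → 253
  G: 153 + 81.6 = 234.6 → 235
  B: 21 + 0.8×(255−21) = 21 + 187.2 = 208.2 → 208
  → #FDEBD0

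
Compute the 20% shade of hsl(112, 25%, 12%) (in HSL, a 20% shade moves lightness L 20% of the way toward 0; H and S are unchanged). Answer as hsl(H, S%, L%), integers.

hsl(112, 25%, 10%)

L moves 20% from 12 toward 0: 12 − 2.4 = 9.6 → 10.
H and S are unchanged.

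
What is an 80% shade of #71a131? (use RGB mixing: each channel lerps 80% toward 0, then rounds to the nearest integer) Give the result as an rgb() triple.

#71a131 is rgb(113, 161, 49).
Per channel, c → c + 0.8(0 − c):
  R: 113 + 0.8×(0−113) = 113 − 90.4 = 22.6 → 23
  G: 161 − 128.8 = 32.2 → 32
  B: 49 − 39.2 = 9.8 → 10

rgb(23, 32, 10)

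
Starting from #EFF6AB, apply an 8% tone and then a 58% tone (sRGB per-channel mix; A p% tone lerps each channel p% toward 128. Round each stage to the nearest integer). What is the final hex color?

#ABAE91

#EFF6AB is rgb(239, 246, 171).
Per channel, c → c + 0.08(128 − c):
  R: 239 + 0.08×(128−239) = 239 − 8.88 = 230.12 → 230
  G: 246 + 0.08×(128−246) = 246 − 9.44 = 236.56 → 237
  B: 171 − 3.44 = 167.56 → 168
After the tone: rgb(230, 237, 168) = #E6EDA8.
Per channel, c → c + 0.58(128 − c):
  R: 230 − 59.16 = 170.84 → 171
  G: 237 + 0.58×(128−237) = 237 − 63.22 = 173.78 → 174
  B: 168 + 0.58×(128−168) = 168 − 23.2 = 144.8 → 145
rgb(171, 174, 145) = #ABAE91.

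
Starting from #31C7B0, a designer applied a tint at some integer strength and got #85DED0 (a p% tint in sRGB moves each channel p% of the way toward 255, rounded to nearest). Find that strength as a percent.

#31C7B0 is rgb(49, 199, 176); #85DED0 is rgb(133, 222, 208).
On the R channel (widest range): 133 ≈ 49 + (p/100)(255 − 49), so p ≈ 100×(133 − 49)/(255 − 49) = 8400/206 = 40.78.
p = 41 reproduces all three channels after rounding.

41%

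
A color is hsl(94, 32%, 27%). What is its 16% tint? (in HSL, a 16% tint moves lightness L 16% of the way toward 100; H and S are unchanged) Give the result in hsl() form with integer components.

L moves 16% from 27 toward 100: 27 + 11.68 = 38.68 → 39.
H and S are unchanged.

hsl(94, 32%, 39%)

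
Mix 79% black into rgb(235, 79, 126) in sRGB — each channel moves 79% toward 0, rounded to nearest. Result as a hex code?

Lerp each channel 79% toward 0:
  R: 235 + 0.79×(0−235) = 235 − 185.65 = 49.35 → 49
  G: 79 − 62.41 = 16.59 → 17
  B: 126 + 0.79×(0−126) = 126 − 99.54 = 26.46 → 26
rgb(49, 17, 26) = #31111A.

#31111A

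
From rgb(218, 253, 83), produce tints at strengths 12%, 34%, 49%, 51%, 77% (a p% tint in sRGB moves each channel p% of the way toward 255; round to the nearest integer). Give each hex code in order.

12%: (218 + 4.44 = 222.44→222, 253→253, 83 + 20.64 = 103.64→104) → #DEFD68
34%: (218 + 12.58 = 230.58→231, 253 + 0.68 = 253.68→254, 83 + 58.48 = 141.48→141) → #E7FE8D
49%: (218 + 18.13 = 236.13→236, 253 + 0.98 = 253.98→254, 83 + 84.28 = 167.28→167) → #ECFEA7
51%: (218 + 18.87 = 236.87→237, 253 + 1.02 = 254.02→254, 83 + 87.72 = 170.72→171) → #EDFEAB
77%: (218 + 28.49 = 246.49→246, 253 + 1.54 = 254.54→255, 83 + 132.44 = 215.44→215) → #F6FFD7

#DEFD68, #E7FE8D, #ECFEA7, #EDFEAB, #F6FFD7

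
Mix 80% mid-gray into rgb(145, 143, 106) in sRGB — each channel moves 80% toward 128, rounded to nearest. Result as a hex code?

Per channel, c → c + 0.8(128 − c):
  R: 145 + 0.8×(128−145) = 145 − 13.6 = 131.4 → 131
  G: 143 + 0.8×(128−143) = 143 − 12 = 131 → 131
  B: 106 + 0.8×(128−106) = 106 + 17.6 = 123.6 → 124
rgb(131, 131, 124) = #83837C.

#83837C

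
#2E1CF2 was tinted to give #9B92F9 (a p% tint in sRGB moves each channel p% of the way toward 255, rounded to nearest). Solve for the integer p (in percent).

#2E1CF2 is rgb(46, 28, 242); #9B92F9 is rgb(155, 146, 249).
On the G channel (widest range): 146 ≈ 28 + (p/100)(255 − 28), so p ≈ 100×(146 − 28)/(255 − 28) = 11800/227 = 51.98.
p = 52 reproduces all three channels after rounding.

52%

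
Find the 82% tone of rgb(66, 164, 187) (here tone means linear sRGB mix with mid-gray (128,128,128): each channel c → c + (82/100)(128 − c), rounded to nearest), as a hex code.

Lerp each channel 82% toward 128:
  R: 66 + 0.82×(128−66) = 66 + 50.84 = 116.84 → 117
  G: 164 + 0.82×(128−164) = 164 − 29.52 = 134.48 → 134
  B: 187 + 0.82×(128−187) = 187 − 48.38 = 138.62 → 139
rgb(117, 134, 139) = #75868b.

#75868b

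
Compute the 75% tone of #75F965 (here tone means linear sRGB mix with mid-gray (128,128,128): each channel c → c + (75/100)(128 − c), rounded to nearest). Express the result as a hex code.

#75F965 is rgb(117, 249, 101).
A 75% tone moves each channel 75% toward 128:
  R: 117 + 0.75×(128−117) = 117 + 8.25 = 125.25 → 125
  G: 249 + 0.75×(128−249) = 249 − 90.75 = 158.25 → 158
  B: 101 + 0.75×(128−101) = 101 + 20.25 = 121.25 → 121
rgb(125, 158, 121) = #7D9E79.

#7D9E79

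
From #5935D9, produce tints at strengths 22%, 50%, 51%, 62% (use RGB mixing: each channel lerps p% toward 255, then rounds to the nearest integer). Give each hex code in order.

#5935D9 is rgb(89, 53, 217).
22%: (89 + 36.52 = 125.52→126, 53 + 44.44 = 97.44→97, 217 + 8.36 = 225.36→225) → #7E61E1
50%: (89 + 83 = 172→172, 53 + 101 = 154→154, 217 + 19 = 236→236) → #AC9AEC
51%: (89 + 84.66 = 173.66→174, 53 + 103.02 = 156.02→156, 217 + 19.38 = 236.38→236) → #AE9CEC
62%: (89 + 102.92 = 191.92→192, 53 + 125.24 = 178.24→178, 217 + 23.56 = 240.56→241) → #C0B2F1

#7E61E1, #AC9AEC, #AE9CEC, #C0B2F1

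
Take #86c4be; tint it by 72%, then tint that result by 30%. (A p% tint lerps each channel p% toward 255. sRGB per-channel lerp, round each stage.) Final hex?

#e7f3f2

#86c4be is rgb(134, 196, 190).
A 72% tint moves each channel 72% toward 255:
  R: 134 + 0.72×(255−134) = 134 + 87.12 = 221.12 → 221
  G: 196 + 0.72×(255−196) = 196 + 42.48 = 238.48 → 238
  B: 190 + 46.8 = 236.8 → 237
After the tint: rgb(221, 238, 237) = #ddeeed.
A 30% tint moves each channel 30% toward 255:
  R: 221 + 0.3×(255−221) = 221 + 10.2 = 231.2 → 231
  G: 238 + 5.1 = 243.1 → 243
  B: 237 + 5.4 = 242.4 → 242
rgb(231, 243, 242) = #e7f3f2.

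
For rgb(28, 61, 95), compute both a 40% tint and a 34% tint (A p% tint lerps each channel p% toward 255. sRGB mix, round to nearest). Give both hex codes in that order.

#778B9F, #697F95

40% tint:
  R: 28 + 0.4×(255−28) = 28 + 90.8 = 118.8 → 119
  G: 61 + 0.4×(255−61) = 61 + 77.6 = 138.6 → 139
  B: 95 + 64 = 159 → 159
  → #778B9F
34% tint:
  R: 28 + 0.34×(255−28) = 28 + 77.18 = 105.18 → 105
  G: 61 + 0.34×(255−61) = 61 + 65.96 = 126.96 → 127
  B: 95 + 0.34×(255−95) = 95 + 54.4 = 149.4 → 149
  → #697F95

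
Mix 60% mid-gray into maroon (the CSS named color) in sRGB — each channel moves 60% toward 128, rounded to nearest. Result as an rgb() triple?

rgb(128, 77, 77)

CSS maroon is rgb(128, 0, 0).
Lerp each channel 60% toward 128:
  R: 128 + 0 = 128 → 128
  G: 0 + 0.6×(128−0) = 0 + 76.8 = 76.8 → 77
  B: 0 + 0.6×(128−0) = 0 + 76.8 = 76.8 → 77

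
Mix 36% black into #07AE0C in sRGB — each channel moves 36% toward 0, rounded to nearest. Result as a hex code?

#07AE0C is rgb(7, 174, 12).
Lerp each channel 36% toward 0:
  R: 7 + 0.36×(0−7) = 7 − 2.52 = 4.48 → 4
  G: 174 + 0.36×(0−174) = 174 − 62.64 = 111.36 → 111
  B: 12 + 0.36×(0−12) = 12 − 4.32 = 7.68 → 8
rgb(4, 111, 8) = #046F08.

#046F08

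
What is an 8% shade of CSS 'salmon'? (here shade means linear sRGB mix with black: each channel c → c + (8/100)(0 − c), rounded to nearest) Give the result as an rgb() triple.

rgb(230, 118, 105)

CSS salmon is rgb(250, 128, 114).
An 8% shade moves each channel 8% toward 0:
  R: 250 − 20 = 230 → 230
  G: 128 + 0.08×(0−128) = 128 − 10.24 = 117.76 → 118
  B: 114 + 0.08×(0−114) = 114 − 9.12 = 104.88 → 105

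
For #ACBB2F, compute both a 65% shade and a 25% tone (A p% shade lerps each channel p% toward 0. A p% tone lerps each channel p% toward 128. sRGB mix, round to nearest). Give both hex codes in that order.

#ACBB2F is rgb(172, 187, 47).
65% shade:
  R: 172 + 0.65×(0−172) = 172 − 111.8 = 60.2 → 60
  G: 187 − 121.55 = 65.45 → 65
  B: 47 − 30.55 = 16.45 → 16
  → #3C4110
25% tone:
  R: 172 − 11 = 161 → 161
  G: 187 + 0.25×(128−187) = 187 − 14.75 = 172.25 → 172
  B: 47 + 0.25×(128−47) = 47 + 20.25 = 67.25 → 67
  → #A1AC43

#3C4110, #A1AC43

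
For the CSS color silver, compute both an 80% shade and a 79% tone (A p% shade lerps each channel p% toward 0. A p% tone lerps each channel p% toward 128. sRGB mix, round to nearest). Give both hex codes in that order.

CSS silver is rgb(192, 192, 192).
80% shade:
  R: 192 + 0.8×(0−192) = 192 − 153.6 = 38.4 → 38
  G: 192 + 0.8×(0−192) = 192 − 153.6 = 38.4 → 38
  B: 192 + 0.8×(0−192) = 192 − 153.6 = 38.4 → 38
  → #262626
79% tone:
  R: 192 + 0.79×(128−192) = 192 − 50.56 = 141.44 → 141
  G: 192 + 0.79×(128−192) = 192 − 50.56 = 141.44 → 141
  B: 192 + 0.79×(128−192) = 192 − 50.56 = 141.44 → 141
  → #8D8D8D

#262626, #8D8D8D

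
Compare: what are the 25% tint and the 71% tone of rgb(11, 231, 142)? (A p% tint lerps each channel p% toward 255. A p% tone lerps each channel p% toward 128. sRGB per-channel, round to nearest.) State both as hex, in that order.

25% tint:
  R: 11 + 0.25×(255−11) = 11 + 61 = 72 → 72
  G: 231 + 6 = 237 → 237
  B: 142 + 28.25 = 170.25 → 170
  → #48edaa
71% tone:
  R: 11 + 0.71×(128−11) = 11 + 83.07 = 94.07 → 94
  G: 231 − 73.13 = 157.87 → 158
  B: 142 + 0.71×(128−142) = 142 − 9.94 = 132.06 → 132
  → #5e9e84

#48edaa, #5e9e84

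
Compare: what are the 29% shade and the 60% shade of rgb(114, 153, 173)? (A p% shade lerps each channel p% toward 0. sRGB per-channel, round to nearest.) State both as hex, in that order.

#516D7B, #2E3D45

29% shade:
  R: 114 − 33.06 = 80.94 → 81
  G: 153 − 44.37 = 108.63 → 109
  B: 173 − 50.17 = 122.83 → 123
  → #516D7B
60% shade:
  R: 114 − 68.4 = 45.6 → 46
  G: 153 + 0.6×(0−153) = 153 − 91.8 = 61.2 → 61
  B: 173 − 103.8 = 69.2 → 69
  → #2E3D45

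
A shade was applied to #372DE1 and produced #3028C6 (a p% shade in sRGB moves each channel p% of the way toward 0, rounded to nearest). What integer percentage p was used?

#372DE1 is rgb(55, 45, 225); #3028C6 is rgb(48, 40, 198).
On the B channel (widest range): 198 ≈ 225 + (p/100)(0 − 225), so p ≈ 100×(198 − 225)/(0 − 225) = -2700/-225 = 12.00.
p = 12 reproduces all three channels after rounding.

12%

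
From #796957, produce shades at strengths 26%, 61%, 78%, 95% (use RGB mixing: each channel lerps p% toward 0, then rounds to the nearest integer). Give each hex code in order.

#5A4E40, #2F2922, #1B1713, #060504

#796957 is rgb(121, 105, 87).
26%: (121 − 31.46 = 89.54→90, 105 − 27.3 = 77.7→78, 87 − 22.62 = 64.38→64) → #5A4E40
61%: (121 − 73.81 = 47.19→47, 105 − 64.05 = 40.95→41, 87 − 53.07 = 33.93→34) → #2F2922
78%: (121 − 94.38 = 26.62→27, 105 − 81.9 = 23.1→23, 87 − 67.86 = 19.14→19) → #1B1713
95%: (121 − 114.95 = 6.05→6, 105 − 99.75 = 5.25→5, 87 − 82.65 = 4.35→4) → #060504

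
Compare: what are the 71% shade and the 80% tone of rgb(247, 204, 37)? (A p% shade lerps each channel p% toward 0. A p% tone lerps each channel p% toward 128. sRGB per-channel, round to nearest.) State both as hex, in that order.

71% shade:
  R: 247 − 175.37 = 71.63 → 72
  G: 204 + 0.71×(0−204) = 204 − 144.84 = 59.16 → 59
  B: 37 + 0.71×(0−37) = 37 − 26.27 = 10.73 → 11
  → #483b0b
80% tone:
  R: 247 + 0.8×(128−247) = 247 − 95.2 = 151.8 → 152
  G: 204 + 0.8×(128−204) = 204 − 60.8 = 143.2 → 143
  B: 37 + 0.8×(128−37) = 37 + 72.8 = 109.8 → 110
  → #988f6e

#483b0b, #988f6e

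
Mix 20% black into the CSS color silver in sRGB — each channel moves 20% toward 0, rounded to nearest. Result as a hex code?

CSS silver is rgb(192, 192, 192).
A 20% shade moves each channel 20% toward 0:
  R: 192 + 0.2×(0−192) = 192 − 38.4 = 153.6 → 154
  G: 192 + 0.2×(0−192) = 192 − 38.4 = 153.6 → 154
  B: 192 − 38.4 = 153.6 → 154
rgb(154, 154, 154) = #9a9a9a.

#9a9a9a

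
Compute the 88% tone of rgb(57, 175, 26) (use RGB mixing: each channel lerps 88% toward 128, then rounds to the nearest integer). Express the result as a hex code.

#778674

An 88% tone moves each channel 88% toward 128:
  R: 57 + 0.88×(128−57) = 57 + 62.48 = 119.48 → 119
  G: 175 + 0.88×(128−175) = 175 − 41.36 = 133.64 → 134
  B: 26 + 0.88×(128−26) = 26 + 89.76 = 115.76 → 116
rgb(119, 134, 116) = #778674.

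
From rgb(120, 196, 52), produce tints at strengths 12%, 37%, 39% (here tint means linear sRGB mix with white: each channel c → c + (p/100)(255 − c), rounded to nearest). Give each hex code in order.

12%: (120 + 16.2 = 136.2→136, 196 + 7.08 = 203.08→203, 52 + 24.36 = 76.36→76) → #88CB4C
37%: (120 + 49.95 = 169.95→170, 196 + 21.83 = 217.83→218, 52 + 75.11 = 127.11→127) → #AADA7F
39%: (120 + 52.65 = 172.65→173, 196 + 23.01 = 219.01→219, 52 + 79.17 = 131.17→131) → #ADDB83

#88CB4C, #AADA7F, #ADDB83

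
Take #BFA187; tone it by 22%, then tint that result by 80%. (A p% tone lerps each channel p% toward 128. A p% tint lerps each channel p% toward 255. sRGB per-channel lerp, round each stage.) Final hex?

#BFA187 is rgb(191, 161, 135).
Per channel, c → c + 0.22(128 − c):
  R: 191 + 0.22×(128−191) = 191 − 13.86 = 177.14 → 177
  G: 161 + 0.22×(128−161) = 161 − 7.26 = 153.74 → 154
  B: 135 − 1.54 = 133.46 → 133
After the tone: rgb(177, 154, 133) = #B19A85.
Lerp each channel 80% toward 255:
  R: 177 + 0.8×(255−177) = 177 + 62.4 = 239.4 → 239
  G: 154 + 0.8×(255−154) = 154 + 80.8 = 234.8 → 235
  B: 133 + 0.8×(255−133) = 133 + 97.6 = 230.6 → 231
rgb(239, 235, 231) = #EFEBE7.

#EFEBE7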